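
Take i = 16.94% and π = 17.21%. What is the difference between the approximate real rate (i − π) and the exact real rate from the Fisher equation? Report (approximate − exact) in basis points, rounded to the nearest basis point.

-4 basis points

Approximate: r ≈ 16.940% − 17.210% = -0.2700%
Exact: (1 + 0.1694)/(1 + 0.1721) − 1 = -0.2304%
Error = -0.2700% − (-0.2304%) = -0.0396% → -4 basis points.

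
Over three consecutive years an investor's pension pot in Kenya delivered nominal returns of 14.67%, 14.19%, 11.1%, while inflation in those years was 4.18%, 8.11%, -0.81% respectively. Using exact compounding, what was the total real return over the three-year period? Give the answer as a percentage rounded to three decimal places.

Compound the nominal returns: 1.1467 × 1.1419 × 1.1110 = 1.454762.
Compound inflation: 1.0418 × 1.0811 × 0.9919 = 1.117167.
Deflate: 1.454762 / 1.117167 = 1.302188.
Total real return = 1.302188 − 1 → 30.219%.

30.219%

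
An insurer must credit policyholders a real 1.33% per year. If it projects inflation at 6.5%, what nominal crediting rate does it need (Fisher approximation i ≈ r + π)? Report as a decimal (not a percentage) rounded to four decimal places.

0.0783

i ≈ r + π = 1.33% + 6.5% = 0.0783.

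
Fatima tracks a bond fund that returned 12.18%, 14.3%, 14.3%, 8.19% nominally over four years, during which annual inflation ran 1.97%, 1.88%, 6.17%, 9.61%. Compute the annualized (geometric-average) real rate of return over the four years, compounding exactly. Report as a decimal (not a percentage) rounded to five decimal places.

0.07015

Compound the nominal returns: 1.1218 × 1.1430 × 1.1430 × 1.0819 = 1.58560504.
Compound inflation: 1.0197 × 1.0188 × 1.0617 × 1.0961 = 1.20896395.
Deflate: 1.58560504 / 1.20896395 = 1.31154038.
Annualized real rate = 1.31154038^(1/4) − 1 = 7.0152% → 0.07015.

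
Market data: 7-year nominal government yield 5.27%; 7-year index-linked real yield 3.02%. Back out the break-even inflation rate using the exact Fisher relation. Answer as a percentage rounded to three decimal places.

(1 + π) = (1 + i)/(1 + r) = 1.05270 / 1.03020 = 1.021840
Break-even inflation = 1.021840 − 1 → 2.184%.

2.184%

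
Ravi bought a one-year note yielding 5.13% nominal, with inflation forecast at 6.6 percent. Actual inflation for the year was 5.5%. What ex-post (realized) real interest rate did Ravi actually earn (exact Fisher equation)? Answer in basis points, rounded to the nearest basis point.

-35 basis points

Ex-post: (1 + 0.0513)/(1 + 0.0550) − 1 = -0.3507%
So the realized real rate is -35 basis points.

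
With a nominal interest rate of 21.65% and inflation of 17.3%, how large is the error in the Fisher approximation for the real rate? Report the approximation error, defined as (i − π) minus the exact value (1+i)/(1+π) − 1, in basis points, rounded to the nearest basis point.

Approximate: r ≈ 21.650% − 17.300% = 4.3500%
Exact: (1 + 0.2165)/(1 + 0.1730) − 1 = 3.7084%
Error = 4.3500% − 3.7084% = 0.6416% → 64 basis points.

64 basis points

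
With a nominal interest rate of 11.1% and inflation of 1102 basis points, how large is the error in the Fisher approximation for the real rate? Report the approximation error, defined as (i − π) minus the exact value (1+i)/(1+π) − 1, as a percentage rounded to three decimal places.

0.008%

Approximate: r ≈ 11.100% − 11.020% = 0.0800%
Exact: (1 + 0.1110)/(1 + 0.1102) − 1 = 0.0721%
Error = 0.0800% − 0.0721% = 0.0079% → 0.008%.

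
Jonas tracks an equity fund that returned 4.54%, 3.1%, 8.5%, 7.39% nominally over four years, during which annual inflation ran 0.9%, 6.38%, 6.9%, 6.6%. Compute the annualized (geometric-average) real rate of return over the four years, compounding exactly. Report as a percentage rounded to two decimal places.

0.66%

Compound the nominal returns: 1.0454 × 1.0310 × 1.0850 × 1.0739 = 1.25584124.
Compound inflation: 1.0090 × 1.0638 × 1.0690 × 1.0660 = 1.22316786.
Deflate: 1.25584124 / 1.22316786 = 1.02671210.
Annualized real rate = 1.02671210^(1/4) − 1 = 0.6612% → 0.66%.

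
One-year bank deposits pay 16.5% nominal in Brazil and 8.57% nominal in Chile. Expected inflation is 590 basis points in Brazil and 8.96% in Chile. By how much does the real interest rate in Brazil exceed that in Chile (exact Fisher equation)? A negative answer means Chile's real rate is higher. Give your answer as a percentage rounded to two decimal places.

10.37%

Brazil: (1 + 0.1650)/(1 + 0.0590) − 1 = 10.0094%
Chile: (1 + 0.0857)/(1 + 0.0896) − 1 = -0.3579%
Differential = 10.0094% − (-0.3579%) = 10.3674% → 10.37%.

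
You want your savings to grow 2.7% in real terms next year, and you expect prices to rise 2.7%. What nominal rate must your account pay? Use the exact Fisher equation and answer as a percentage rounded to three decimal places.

(1 + i) = (1 + r)(1 + π) = 1.02700 × 1.02700 = 1.054729
i = 1.054729 − 1, so the required nominal rate is 5.473%.

5.473%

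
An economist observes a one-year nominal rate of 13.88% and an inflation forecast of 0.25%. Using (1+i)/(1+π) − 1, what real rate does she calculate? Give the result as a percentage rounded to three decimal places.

13.596%

1 + r = 1.13880 / 1.00250 = 1.135960
r = 1.135960 − 1 = 13.5960%, i.e. 13.596%.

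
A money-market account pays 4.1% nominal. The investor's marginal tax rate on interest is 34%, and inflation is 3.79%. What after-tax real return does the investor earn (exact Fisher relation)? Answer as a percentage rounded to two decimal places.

-1.04%

After-tax nominal return = 4.1% × (1 − 0.34) = 2.7060%.
1 + r = 1.02706 / 1.03790 = 0.989556
After-tax real rate = 0.989556 − 1 → -1.04%.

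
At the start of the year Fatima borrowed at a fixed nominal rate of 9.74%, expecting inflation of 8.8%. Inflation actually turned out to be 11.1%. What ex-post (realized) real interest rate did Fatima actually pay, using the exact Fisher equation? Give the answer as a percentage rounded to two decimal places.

Ex-post: (1 + 0.0974)/(1 + 0.1110) − 1 = -1.2241%
So the realized real rate is -1.22%.

-1.22%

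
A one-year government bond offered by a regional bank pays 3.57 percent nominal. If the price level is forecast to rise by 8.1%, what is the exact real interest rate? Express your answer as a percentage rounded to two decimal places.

-4.19%

By the Fisher equation, 1 + r = (1 + i)/(1 + π).
1 + r = 1.03570 / 1.08100 = 0.958094
r = 0.958094 − 1 = -4.1906%, i.e. -4.19%.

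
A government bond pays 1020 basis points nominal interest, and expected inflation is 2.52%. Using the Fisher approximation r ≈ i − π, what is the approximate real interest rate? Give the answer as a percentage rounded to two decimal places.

r ≈ i − π = 10.2% − 2.52% = 7.68%.

7.68%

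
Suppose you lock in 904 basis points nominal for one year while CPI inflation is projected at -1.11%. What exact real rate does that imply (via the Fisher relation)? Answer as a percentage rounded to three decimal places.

10.264%

1 + r = 1.09040 / 0.98890 = 1.102639
r = 1.102639 − 1 = 10.2639%, i.e. 10.264%.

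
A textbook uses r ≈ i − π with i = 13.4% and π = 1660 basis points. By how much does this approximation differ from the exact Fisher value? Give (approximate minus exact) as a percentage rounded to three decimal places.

-0.456%

Approximate: r ≈ 13.400% − 16.600% = -3.2000%
Exact: (1 + 0.1340)/(1 + 0.1660) − 1 = -2.7444%
Error = -3.2000% − (-2.7444%) = -0.4556% → -0.456%.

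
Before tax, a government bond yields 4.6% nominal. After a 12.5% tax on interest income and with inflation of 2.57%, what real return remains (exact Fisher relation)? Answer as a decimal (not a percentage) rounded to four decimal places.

0.0142

After-tax nominal return = 4.6% × (1 − 0.125) = 4.0250%.
1 + r = 1.04025 / 1.02570 = 1.014185
After-tax real rate = 1.014185 − 1 → 0.0142.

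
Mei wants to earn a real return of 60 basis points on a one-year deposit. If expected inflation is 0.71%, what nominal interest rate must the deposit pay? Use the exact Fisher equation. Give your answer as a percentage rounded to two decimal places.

(1 + i) = (1 + r)(1 + π) = 1.00600 × 1.00710 = 1.0131426
i = 1.0131426 − 1, so the required nominal rate is 1.31%.

1.31%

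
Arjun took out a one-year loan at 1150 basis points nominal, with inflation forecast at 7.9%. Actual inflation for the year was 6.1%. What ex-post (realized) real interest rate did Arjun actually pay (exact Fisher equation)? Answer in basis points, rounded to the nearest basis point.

Ex-post: (1 + 0.1150)/(1 + 0.0610) − 1 = 5.0895%
So the realized real rate is 509 basis points.

509 basis points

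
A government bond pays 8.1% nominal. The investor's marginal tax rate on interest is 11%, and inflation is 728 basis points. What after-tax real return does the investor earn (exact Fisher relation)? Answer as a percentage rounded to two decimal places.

-0.07%

After-tax nominal return = 8.1% × (1 − 0.11) = 7.2090%.
1 + r = 1.07209 / 1.07280 = 0.999338
After-tax real rate = 0.999338 − 1 → -0.07%.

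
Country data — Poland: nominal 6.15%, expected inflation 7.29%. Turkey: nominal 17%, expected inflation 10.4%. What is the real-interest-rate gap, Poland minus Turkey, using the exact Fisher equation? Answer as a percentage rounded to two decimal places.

Poland: (1 + 0.0615)/(1 + 0.0729) − 1 = -1.0625%
Turkey: (1 + 0.1700)/(1 + 0.1040) − 1 = 5.9783%
Differential = -1.0625% − 5.9783% = -7.0408% → -7.04%.

-7.04%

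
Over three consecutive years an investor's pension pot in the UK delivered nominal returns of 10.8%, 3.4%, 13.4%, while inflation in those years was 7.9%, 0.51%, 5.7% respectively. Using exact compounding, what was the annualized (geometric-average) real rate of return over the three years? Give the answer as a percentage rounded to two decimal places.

4.26%

Nominal growth factor = 1.1080 × 1.0340 × 1.1340 = 1.29919205
Price-level growth factor = 1.0790 × 1.0051 × 1.0570 = 1.14631957
Real growth factor = 1.29919205 / 1.14631957 = 1.13335939
Annualized real rate = 1.13335939^(1/3) − 1 = 4.2612% → 4.26%.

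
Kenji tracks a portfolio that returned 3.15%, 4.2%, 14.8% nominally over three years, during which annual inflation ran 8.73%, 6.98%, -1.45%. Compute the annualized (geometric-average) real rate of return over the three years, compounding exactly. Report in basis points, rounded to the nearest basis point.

Nominal growth factor = 1.0315 × 1.0420 × 1.1480 = 1.23389680
Price-level growth factor = 1.0873 × 1.0698 × 0.9855 = 1.14632723
Real growth factor = 1.23389680 / 1.14632723 = 1.07639142
Annualized real rate = 1.07639142^(1/3) − 1 = 2.4842% → 248 basis points.

248 basis points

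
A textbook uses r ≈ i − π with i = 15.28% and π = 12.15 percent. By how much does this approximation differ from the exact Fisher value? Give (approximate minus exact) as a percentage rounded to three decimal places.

Approximate: r ≈ 15.280% − 12.150% = 3.1300%
Exact: (1 + 0.1528)/(1 + 0.1215) − 1 = 2.7909%
Error = 3.1300% − 2.7909% = 0.3391% → 0.339%.

0.339%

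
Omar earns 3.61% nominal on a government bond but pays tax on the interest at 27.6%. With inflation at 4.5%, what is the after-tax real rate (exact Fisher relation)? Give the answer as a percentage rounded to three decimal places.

-1.805%

After-tax nominal return = 3.61% × (1 − 0.276) = 2.61364%.
1 + r = 1.0261364 / 1.04500 = 0.981949
After-tax real rate = 0.981949 − 1 → -1.805%.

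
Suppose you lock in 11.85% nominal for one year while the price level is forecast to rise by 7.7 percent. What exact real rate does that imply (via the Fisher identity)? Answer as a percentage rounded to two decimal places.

3.85%

By the Fisher identity, 1 + r = (1 + i)/(1 + π).
1 + r = 1.11850 / 1.07700 = 1.038533
r = 1.038533 − 1 = 3.8533%, i.e. 3.85%.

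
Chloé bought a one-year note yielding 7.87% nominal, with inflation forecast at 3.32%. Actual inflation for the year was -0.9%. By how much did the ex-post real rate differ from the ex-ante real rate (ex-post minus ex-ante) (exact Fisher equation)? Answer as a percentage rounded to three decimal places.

4.446%

Ex-ante: (1 + 0.0787)/(1 + 0.0332) − 1 = 4.4038%
Ex-post: (1 + 0.0787)/(1 − 0.0090) − 1 = 8.8496%
Difference (ex-post − ex-ante) = 4.4459% → 4.446%.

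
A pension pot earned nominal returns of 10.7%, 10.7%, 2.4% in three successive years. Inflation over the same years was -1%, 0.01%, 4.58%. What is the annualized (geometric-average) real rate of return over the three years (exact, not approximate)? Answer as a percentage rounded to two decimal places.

Compound the nominal returns: 1.1070 × 1.1070 × 1.0240 = 1.25485978.
Compound inflation: 0.9900 × 1.0001 × 1.0458 = 1.03544553.
Deflate: 1.25485978 / 1.03544553 = 1.21190322.
Annualized real rate = 1.21190322^(1/3) − 1 = 6.6161% → 6.62%.

6.62%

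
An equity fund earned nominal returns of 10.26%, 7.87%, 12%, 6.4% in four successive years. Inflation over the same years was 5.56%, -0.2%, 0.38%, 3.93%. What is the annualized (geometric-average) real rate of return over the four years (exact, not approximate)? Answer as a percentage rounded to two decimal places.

Compound the nominal returns: 1.1026 × 1.0787 × 1.1200 × 1.0640 = 1.41735395.
Compound inflation: 1.0556 × 0.9980 × 1.0038 × 1.0393 = 1.09905150.
Deflate: 1.41735395 / 1.09905150 = 1.28961559.
Annualized real rate = 1.28961559^(1/4) − 1 = 6.5651% → 6.57%.

6.57%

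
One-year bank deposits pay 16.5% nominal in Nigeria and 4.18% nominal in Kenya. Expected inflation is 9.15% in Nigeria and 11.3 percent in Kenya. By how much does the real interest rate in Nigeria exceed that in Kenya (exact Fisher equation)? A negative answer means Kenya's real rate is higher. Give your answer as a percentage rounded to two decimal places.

13.13%

Nigeria: (1 + 0.1650)/(1 + 0.0915) − 1 = 6.7339%
Kenya: (1 + 0.0418)/(1 + 0.1130) − 1 = -6.3971%
Differential = 6.7339% − (-6.3971%) = 13.1310% → 13.13%.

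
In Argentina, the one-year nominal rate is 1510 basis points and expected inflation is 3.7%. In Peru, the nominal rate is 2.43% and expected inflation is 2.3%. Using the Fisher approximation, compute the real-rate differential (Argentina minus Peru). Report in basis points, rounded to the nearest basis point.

Argentina: 15.1% − 3.7% = 11.400%
Peru: 2.43% − 2.3% = 0.130%
Differential = 11.270% → 1127 basis points.

1127 basis points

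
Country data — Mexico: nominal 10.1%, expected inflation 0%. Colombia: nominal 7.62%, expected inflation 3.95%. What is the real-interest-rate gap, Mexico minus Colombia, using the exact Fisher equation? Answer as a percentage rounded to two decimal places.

Mexico: (1 + 0.1010)/(1 + 0.0000) − 1 = 10.1000%
Colombia: (1 + 0.0762)/(1 + 0.0395) − 1 = 3.5305%
Differential = 10.1000% − 3.5305% = 6.5695% → 6.57%.

6.57%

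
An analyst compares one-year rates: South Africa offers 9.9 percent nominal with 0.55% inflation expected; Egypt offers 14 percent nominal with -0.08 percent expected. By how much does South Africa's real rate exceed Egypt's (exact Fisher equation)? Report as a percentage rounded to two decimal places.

-4.79%

South Africa: (1 + 0.0990)/(1 + 0.0055) − 1 = 9.2989%
Egypt: (1 + 0.1400)/(1 − 0.0008) − 1 = 14.0913%
Differential = 9.2989% − 14.0913% = -4.7924% → -4.79%.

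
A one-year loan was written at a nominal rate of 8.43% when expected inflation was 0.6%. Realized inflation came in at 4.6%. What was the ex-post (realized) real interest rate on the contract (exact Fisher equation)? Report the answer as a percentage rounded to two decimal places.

Ex-post: (1 + 0.0843)/(1 + 0.0460) − 1 = 3.6616%
So the realized real rate is 3.66%.

3.66%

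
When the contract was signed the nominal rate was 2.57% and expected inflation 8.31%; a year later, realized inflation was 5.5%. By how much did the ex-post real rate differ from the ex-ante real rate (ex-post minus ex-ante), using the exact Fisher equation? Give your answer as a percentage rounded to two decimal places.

2.52%

Ex-ante: (1 + 0.0257)/(1 + 0.0831) − 1 = -5.2996%
Ex-post: (1 + 0.0257)/(1 + 0.0550) − 1 = -2.7773%
Difference (ex-post − ex-ante) = 2.5224% → 2.52%.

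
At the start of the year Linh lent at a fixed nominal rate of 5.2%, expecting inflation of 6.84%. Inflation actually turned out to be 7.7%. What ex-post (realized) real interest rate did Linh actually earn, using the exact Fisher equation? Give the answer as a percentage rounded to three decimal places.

Ex-post: (1 + 0.0520)/(1 + 0.0770) − 1 = -2.3213%
So the realized real rate is -2.321%.

-2.321%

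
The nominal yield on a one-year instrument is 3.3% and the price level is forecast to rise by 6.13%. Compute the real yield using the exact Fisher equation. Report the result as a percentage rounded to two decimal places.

1 + r = 1.03300 / 1.06130 = 0.973335
r = 0.973335 − 1 = -2.6665%, i.e. -2.67%.

-2.67%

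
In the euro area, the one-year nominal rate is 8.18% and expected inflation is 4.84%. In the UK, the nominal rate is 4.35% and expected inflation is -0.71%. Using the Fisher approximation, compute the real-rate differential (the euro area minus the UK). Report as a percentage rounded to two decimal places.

-1.72%

The euro area: 8.18% − 4.84% = 3.340%
The UK: 4.35% − (-0.71%) = 5.060%
Differential = -1.720% → -1.72%.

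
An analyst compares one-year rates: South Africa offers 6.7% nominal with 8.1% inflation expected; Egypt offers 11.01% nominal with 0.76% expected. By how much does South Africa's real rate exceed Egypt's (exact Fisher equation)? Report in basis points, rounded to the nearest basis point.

South Africa: (1 + 0.0670)/(1 + 0.0810) − 1 = -1.2951%
Egypt: (1 + 0.1101)/(1 + 0.0076) − 1 = 10.1727%
Differential = -1.2951% − 10.1727% = -11.4678% → -1147 basis points.

-1147 basis points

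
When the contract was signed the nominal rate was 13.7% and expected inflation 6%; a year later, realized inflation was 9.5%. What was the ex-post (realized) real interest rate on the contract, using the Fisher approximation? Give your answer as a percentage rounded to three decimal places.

4.200%

Ex-post: 13.7% − 9.5% = 4.200%
So the realized real rate is 4.200%.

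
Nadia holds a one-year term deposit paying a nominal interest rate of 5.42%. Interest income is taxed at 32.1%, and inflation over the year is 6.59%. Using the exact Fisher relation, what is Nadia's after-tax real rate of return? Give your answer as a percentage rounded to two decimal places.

-2.73%

After-tax nominal return = 5.42% × (1 − 0.321) = 3.68018%.
1 + r = 1.0368018 / 1.06590 = 0.972701
After-tax real rate = 0.972701 − 1 → -2.73%.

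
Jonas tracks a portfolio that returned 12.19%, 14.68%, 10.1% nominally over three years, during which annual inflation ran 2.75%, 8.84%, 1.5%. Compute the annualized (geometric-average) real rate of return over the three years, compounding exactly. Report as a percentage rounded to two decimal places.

Nominal growth factor = 1.1219 × 1.1468 × 1.1010 = 1.41654101
Price-level growth factor = 1.0275 × 1.0884 × 1.0150 = 1.13510597
Real growth factor = 1.41654101 / 1.13510597 = 1.24793724
Annualized real rate = 1.24793724^(1/3) − 1 = 7.6624% → 7.66%.

7.66%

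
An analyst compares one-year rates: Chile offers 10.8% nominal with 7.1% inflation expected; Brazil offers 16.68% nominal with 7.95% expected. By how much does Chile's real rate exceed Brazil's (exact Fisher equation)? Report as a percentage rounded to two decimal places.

Chile: (1 + 0.1080)/(1 + 0.0710) − 1 = 3.4547%
Brazil: (1 + 0.1668)/(1 + 0.0795) − 1 = 8.0871%
Differential = 3.4547% − 8.0871% = -4.6324% → -4.63%.

-4.63%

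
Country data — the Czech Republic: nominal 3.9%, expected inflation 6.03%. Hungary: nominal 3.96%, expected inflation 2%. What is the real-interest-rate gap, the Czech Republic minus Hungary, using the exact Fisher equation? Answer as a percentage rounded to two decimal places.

-3.93%

The Czech Republic: (1 + 0.0390)/(1 + 0.0603) − 1 = -2.0089%
Hungary: (1 + 0.0396)/(1 + 0.0200) − 1 = 1.9216%
Differential = -2.0089% − 1.9216% = -3.9304% → -3.93%.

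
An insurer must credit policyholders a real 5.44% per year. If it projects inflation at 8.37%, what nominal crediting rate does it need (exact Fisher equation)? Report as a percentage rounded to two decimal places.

14.27%

(1 + i) = (1 + r)(1 + π) = 1.05440 × 1.08370 = 1.14265328
i = 1.14265328 − 1, so the required nominal rate is 14.27%.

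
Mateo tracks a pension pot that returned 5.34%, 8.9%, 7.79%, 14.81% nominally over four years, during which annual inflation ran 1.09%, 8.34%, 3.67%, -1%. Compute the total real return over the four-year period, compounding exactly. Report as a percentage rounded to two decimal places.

Nominal growth factor = 1.0534 × 1.0890 × 1.0779 × 1.1481 = 1.419644
Price-level growth factor = 1.0109 × 1.0834 × 1.0367 × 0.9900 = 1.124049
Real growth factor = 1.419644 / 1.124049 = 1.262973
Total real return = 1.262973 − 1 → 26.30%.

26.30%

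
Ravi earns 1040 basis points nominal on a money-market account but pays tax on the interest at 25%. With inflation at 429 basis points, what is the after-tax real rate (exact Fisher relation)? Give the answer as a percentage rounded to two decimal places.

3.37%

After-tax nominal return = 10.4% × (1 − 0.25) = 7.8000%.
1 + r = 1.07800 / 1.04290 = 1.033656
After-tax real rate = 1.033656 − 1 → 3.37%.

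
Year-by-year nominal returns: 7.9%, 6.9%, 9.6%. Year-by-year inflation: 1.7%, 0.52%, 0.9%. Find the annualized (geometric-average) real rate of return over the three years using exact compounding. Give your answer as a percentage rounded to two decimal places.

Compound the nominal returns: 1.0790 × 1.0690 × 1.0960 = 1.26418230.
Compound inflation: 1.0170 × 1.0052 × 1.0090 = 1.03148900.
Deflate: 1.26418230 / 1.03148900 = 1.22558971.
Annualized real rate = 1.22558971^(1/3) − 1 = 7.0159% → 7.02%.

7.02%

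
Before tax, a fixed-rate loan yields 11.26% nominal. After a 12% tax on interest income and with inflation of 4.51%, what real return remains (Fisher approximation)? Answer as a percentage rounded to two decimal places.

5.40%

After-tax nominal return = 11.26% × (1 − 0.12) = 9.9088%.
r ≈ 9.9088% − 4.51% → 5.40%.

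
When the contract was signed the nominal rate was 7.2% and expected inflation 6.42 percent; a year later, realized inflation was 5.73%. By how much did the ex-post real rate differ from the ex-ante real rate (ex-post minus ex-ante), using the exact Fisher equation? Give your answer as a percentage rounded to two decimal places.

0.66%

Ex-ante: (1 + 0.0720)/(1 + 0.0642) − 1 = 0.7329%
Ex-post: (1 + 0.0720)/(1 + 0.0573) − 1 = 1.3903%
Difference (ex-post − ex-ante) = 0.6574% → 0.66%.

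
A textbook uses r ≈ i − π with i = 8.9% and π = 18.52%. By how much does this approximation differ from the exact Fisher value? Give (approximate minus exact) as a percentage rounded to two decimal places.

-1.50%

Approximate: r ≈ 8.900% − 18.520% = -9.6200%
Exact: (1 + 0.0890)/(1 + 0.1852) − 1 = -8.1168%
Error = -9.6200% − (-8.1168%) = -1.5032% → -1.50%.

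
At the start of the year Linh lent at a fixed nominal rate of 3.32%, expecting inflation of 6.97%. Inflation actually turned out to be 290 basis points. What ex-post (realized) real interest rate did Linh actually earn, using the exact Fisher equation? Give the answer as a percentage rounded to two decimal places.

Ex-post: (1 + 0.0332)/(1 + 0.0290) − 1 = 0.4082%
So the realized real rate is 0.41%.

0.41%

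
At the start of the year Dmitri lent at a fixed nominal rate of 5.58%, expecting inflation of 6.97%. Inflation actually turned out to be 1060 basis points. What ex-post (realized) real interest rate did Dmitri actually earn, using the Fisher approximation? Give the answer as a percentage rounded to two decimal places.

-5.02%

Ex-post: 5.58% − 10.6% = -5.020%
So the realized real rate is -5.02%.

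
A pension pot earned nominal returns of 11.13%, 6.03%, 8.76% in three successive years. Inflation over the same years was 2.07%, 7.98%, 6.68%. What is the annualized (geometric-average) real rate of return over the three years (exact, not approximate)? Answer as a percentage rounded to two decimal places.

Compound the nominal returns: 1.1113 × 1.0603 × 1.0876 = 1.28153147.
Compound inflation: 1.0207 × 1.0798 × 1.0668 = 1.17577560.
Deflate: 1.28153147 / 1.17577560 = 1.08994562.
Annualized real rate = 1.08994562^(1/3) − 1 = 2.9125% → 2.91%.

2.91%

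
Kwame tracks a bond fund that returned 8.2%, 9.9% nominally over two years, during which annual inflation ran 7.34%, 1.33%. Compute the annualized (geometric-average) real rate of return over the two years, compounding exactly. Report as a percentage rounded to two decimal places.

4.56%

Nominal growth factor = 1.0820 × 1.0990 = 1.18911800
Price-level growth factor = 1.0734 × 1.0133 = 1.08767622
Real growth factor = 1.18911800 / 1.08767622 = 1.09326468
Annualized real rate = 1.09326468^(1/2) − 1 = 4.5593% → 4.56%.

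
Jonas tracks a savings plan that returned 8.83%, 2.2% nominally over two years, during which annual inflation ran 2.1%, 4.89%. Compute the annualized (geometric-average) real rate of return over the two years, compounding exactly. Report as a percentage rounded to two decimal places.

1.91%

Compound the nominal returns: 1.0883 × 1.0220 = 1.11224260.
Compound inflation: 1.0210 × 1.0489 = 1.07092690.
Deflate: 1.11224260 / 1.07092690 = 1.03857938.
Annualized real rate = 1.03857938^(1/2) − 1 = 1.9107% → 1.91%.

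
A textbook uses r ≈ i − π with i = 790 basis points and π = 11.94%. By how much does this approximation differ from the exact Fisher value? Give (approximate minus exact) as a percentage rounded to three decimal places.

Approximate: r ≈ 7.900% − 11.940% = -4.0400%
Exact: (1 + 0.0790)/(1 + 0.1194) − 1 = -3.6091%
Error = -4.0400% − (-3.6091%) = -0.4309% → -0.431%.

-0.431%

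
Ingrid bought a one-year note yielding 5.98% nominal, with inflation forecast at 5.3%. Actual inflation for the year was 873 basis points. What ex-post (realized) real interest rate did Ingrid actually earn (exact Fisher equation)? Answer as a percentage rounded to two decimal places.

Ex-post: (1 + 0.0598)/(1 + 0.0873) − 1 = -2.5292%
So the realized real rate is -2.53%.

-2.53%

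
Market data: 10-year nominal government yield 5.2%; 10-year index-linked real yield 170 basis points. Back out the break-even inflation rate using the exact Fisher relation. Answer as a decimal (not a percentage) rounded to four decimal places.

0.0344

(1 + π) = (1 + i)/(1 + r) = 1.05200 / 1.01700 = 1.034415
Break-even inflation = 1.034415 − 1 → 0.0344.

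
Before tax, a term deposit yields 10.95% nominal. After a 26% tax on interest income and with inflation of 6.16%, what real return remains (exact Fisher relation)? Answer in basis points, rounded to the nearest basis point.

183 basis points

After-tax nominal return = 10.95% × (1 − 0.26) = 8.1030%.
1 + r = 1.08103 / 1.06160 = 1.018303
After-tax real rate = 1.018303 − 1 → 183 basis points.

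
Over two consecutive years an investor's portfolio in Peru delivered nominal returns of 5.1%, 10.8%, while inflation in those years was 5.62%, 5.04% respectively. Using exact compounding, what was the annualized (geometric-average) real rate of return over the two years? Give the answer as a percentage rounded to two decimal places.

2.45%

Nominal growth factor = 1.0510 × 1.1080 = 1.16450800
Price-level growth factor = 1.0562 × 1.0504 = 1.10943248
Real growth factor = 1.16450800 / 1.10943248 = 1.04964297
Annualized real rate = 1.04964297^(1/2) − 1 = 2.4521% → 2.45%.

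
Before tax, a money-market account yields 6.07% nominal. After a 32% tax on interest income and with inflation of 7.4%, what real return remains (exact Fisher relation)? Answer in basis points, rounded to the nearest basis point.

-305 basis points

After-tax nominal return = 6.07% × (1 − 0.32) = 4.1276%.
1 + r = 1.041276 / 1.07400 = 0.969531
After-tax real rate = 0.969531 − 1 → -305 basis points.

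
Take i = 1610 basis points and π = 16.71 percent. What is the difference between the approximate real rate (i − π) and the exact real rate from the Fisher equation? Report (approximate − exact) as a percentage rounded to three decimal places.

Approximate: r ≈ 16.100% − 16.710% = -0.6100%
Exact: (1 + 0.1610)/(1 + 0.1671) − 1 = -0.5227%
Error = -0.6100% − (-0.5227%) = -0.0873% → -0.087%.

-0.087%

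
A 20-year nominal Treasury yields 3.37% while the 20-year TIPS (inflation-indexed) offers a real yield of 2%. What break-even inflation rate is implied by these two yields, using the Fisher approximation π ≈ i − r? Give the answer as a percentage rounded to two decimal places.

π ≈ i − r = 3.37% − 2% → 1.37%.

1.37%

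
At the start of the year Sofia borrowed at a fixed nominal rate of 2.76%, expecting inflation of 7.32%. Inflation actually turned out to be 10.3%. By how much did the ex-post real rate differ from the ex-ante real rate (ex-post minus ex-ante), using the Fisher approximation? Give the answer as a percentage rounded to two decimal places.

-2.98%

Ex-ante: 2.76% − 7.32% = -4.560%
Ex-post: 2.76% − 10.3% = -7.540%
Difference (ex-post − ex-ante) = -2.9800% → -2.98%.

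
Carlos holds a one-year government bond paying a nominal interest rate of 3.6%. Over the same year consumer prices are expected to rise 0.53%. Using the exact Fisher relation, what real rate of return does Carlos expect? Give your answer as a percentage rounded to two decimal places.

By the Fisher relation, 1 + r = (1 + i)/(1 + π).
1 + r = 1.03600 / 1.00530 = 1.030538
r = 1.030538 − 1 = 3.0538%, i.e. 3.05%.

3.05%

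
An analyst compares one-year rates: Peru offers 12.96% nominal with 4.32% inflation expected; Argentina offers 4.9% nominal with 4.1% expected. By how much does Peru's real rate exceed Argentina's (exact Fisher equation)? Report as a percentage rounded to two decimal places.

7.51%

Peru: (1 + 0.1296)/(1 + 0.0432) − 1 = 8.2822%
Argentina: (1 + 0.0490)/(1 + 0.0410) − 1 = 0.7685%
Differential = 8.2822% − 0.7685% = 7.5137% → 7.51%.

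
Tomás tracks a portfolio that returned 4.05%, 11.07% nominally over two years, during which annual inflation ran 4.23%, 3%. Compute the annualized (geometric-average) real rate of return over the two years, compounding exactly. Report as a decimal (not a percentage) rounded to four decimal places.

Nominal growth factor = 1.0405 × 1.1107 = 1.15568335
Price-level growth factor = 1.0423 × 1.0300 = 1.07356900
Real growth factor = 1.15568335 / 1.07356900 = 1.07648726
Annualized real rate = 1.07648726^(1/2) − 1 = 3.7539% → 0.0375.

0.0375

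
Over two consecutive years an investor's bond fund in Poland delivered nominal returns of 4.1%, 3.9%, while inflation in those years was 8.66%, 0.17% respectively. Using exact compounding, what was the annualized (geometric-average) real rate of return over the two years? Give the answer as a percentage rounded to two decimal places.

-0.32%

Nominal growth factor = 1.0410 × 1.0390 = 1.08159900
Price-level growth factor = 1.0866 × 1.0017 = 1.08844722
Real growth factor = 1.08159900 / 1.08844722 = 0.99370827
Annualized real rate = 0.99370827^(1/2) − 1 = -0.3151% → -0.32%.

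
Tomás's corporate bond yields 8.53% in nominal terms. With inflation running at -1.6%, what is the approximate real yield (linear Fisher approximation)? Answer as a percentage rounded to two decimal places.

10.13%

r ≈ i − π = 8.53% − (-1.6%) = 10.13%.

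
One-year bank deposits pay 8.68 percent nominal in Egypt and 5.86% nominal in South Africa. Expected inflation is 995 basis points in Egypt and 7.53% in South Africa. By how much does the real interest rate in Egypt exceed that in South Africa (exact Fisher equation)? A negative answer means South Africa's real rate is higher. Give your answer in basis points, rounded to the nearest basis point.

Egypt: (1 + 0.0868)/(1 + 0.0995) − 1 = -1.1551%
South Africa: (1 + 0.0586)/(1 + 0.0753) − 1 = -1.5531%
Differential = -1.1551% − (-1.5531%) = 0.3980% → 40 basis points.

40 basis points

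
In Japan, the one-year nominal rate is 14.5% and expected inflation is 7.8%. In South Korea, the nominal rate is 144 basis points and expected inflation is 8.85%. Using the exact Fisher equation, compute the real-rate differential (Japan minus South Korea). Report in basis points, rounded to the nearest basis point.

Japan: (1 + 0.1450)/(1 + 0.0780) − 1 = 6.2152%
South Korea: (1 + 0.0144)/(1 + 0.0885) − 1 = -6.8075%
Differential = 6.2152% − (-6.8075%) = 13.0227% → 1302 basis points.

1302 basis points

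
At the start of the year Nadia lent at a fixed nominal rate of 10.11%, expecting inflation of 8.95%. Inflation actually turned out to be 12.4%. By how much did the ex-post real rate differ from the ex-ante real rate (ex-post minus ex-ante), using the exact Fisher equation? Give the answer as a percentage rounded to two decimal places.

Ex-ante: (1 + 0.1011)/(1 + 0.0895) − 1 = 1.0647%
Ex-post: (1 + 0.1011)/(1 + 0.1240) − 1 = -2.0374%
Difference (ex-post − ex-ante) = -3.1021% → -3.10%.

-3.10%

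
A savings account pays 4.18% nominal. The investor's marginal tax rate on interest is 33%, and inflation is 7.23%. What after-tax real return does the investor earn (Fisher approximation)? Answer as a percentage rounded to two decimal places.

-4.43%

After-tax nominal return = 4.18% × (1 − 0.33) = 2.8006%.
r ≈ 2.8006% − 7.23% → -4.43%.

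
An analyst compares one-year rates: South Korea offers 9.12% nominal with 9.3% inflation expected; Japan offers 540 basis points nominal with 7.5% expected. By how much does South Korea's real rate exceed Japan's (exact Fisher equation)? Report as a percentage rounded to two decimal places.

South Korea: (1 + 0.0912)/(1 + 0.0930) − 1 = -0.1647%
Japan: (1 + 0.0540)/(1 + 0.0750) − 1 = -1.9535%
Differential = -0.1647% − (-1.9535%) = 1.7888% → 1.79%.

1.79%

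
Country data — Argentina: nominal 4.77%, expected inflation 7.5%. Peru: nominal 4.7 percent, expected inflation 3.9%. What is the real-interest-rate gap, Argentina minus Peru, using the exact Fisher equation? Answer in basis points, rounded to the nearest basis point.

-331 basis points

Argentina: (1 + 0.0477)/(1 + 0.0750) − 1 = -2.5395%
Peru: (1 + 0.0470)/(1 + 0.0390) − 1 = 0.7700%
Differential = -2.5395% − 0.7700% = -3.3095% → -331 basis points.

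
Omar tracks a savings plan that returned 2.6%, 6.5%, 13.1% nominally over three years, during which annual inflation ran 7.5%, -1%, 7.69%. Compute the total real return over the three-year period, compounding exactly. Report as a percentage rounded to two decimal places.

Compound the nominal returns: 1.0260 × 1.0650 × 1.1310 = 1.235832.
Compound inflation: 1.0750 × 0.9900 × 1.0769 = 1.146091.
Deflate: 1.235832 / 1.146091 = 1.078302.
Total real return = 1.078302 − 1 → 7.83%.

7.83%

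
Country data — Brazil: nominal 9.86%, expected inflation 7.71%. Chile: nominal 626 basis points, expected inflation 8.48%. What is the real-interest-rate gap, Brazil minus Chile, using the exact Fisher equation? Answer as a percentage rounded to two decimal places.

4.04%

Brazil: (1 + 0.0986)/(1 + 0.0771) − 1 = 1.9961%
Chile: (1 + 0.0626)/(1 + 0.0848) − 1 = -2.0465%
Differential = 1.9961% − (-2.0465%) = 4.0426% → 4.04%.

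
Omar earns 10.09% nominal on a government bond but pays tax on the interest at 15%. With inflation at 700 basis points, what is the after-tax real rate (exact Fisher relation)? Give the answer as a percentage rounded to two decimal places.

1.47%

After-tax nominal return = 10.09% × (1 − 0.15) = 8.5765%.
1 + r = 1.085765 / 1.07000 = 1.014734
After-tax real rate = 1.014734 − 1 → 1.47%.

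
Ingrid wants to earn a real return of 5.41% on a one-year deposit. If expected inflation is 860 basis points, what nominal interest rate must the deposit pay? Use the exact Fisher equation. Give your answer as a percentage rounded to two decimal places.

14.48%

(1 + i) = (1 + r)(1 + π) = 1.05410 × 1.08600 = 1.1447526
i = 1.1447526 − 1, so the required nominal rate is 14.48%.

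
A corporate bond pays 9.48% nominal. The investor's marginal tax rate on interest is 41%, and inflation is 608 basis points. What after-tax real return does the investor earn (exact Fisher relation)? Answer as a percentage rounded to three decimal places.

After-tax nominal return = 9.48% × (1 − 0.41) = 5.5932%.
1 + r = 1.055932 / 1.06080 = 0.995411
After-tax real rate = 0.995411 − 1 → -0.459%.

-0.459%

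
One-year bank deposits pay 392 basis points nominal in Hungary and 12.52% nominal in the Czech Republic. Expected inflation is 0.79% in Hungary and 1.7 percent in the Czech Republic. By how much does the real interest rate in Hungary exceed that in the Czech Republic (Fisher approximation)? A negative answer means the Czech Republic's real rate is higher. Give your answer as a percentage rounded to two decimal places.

-7.69%

Hungary: 3.92% − 0.79% = 3.130%
The Czech Republic: 12.52% − 1.7% = 10.820%
Differential = -7.690% → -7.69%.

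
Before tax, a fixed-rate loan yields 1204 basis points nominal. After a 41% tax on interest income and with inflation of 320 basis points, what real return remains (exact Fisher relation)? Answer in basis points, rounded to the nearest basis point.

After-tax nominal return = 12.04% × (1 − 0.41) = 7.1036%.
1 + r = 1.071036 / 1.03200 = 1.037826
After-tax real rate = 1.037826 − 1 → 378 basis points.

378 basis points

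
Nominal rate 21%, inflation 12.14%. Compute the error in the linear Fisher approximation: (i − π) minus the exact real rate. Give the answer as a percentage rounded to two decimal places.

0.96%

Approximate: r ≈ 21.000% − 12.140% = 8.8600%
Exact: (1 + 0.2100)/(1 + 0.1214) − 1 = 7.9008%
Error = 8.8600% − 7.9008% = 0.9592% → 0.96%.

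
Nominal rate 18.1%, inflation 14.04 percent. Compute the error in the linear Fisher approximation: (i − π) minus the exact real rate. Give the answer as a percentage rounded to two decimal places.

Approximate: r ≈ 18.100% − 14.040% = 4.0600%
Exact: (1 + 0.1810)/(1 + 0.1404) − 1 = 3.5602%
Error = 4.0600% − 3.5602% = 0.4998% → 0.50%.

0.50%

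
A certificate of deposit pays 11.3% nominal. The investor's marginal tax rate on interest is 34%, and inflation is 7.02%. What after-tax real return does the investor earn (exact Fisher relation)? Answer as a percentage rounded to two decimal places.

After-tax nominal return = 11.3% × (1 − 0.34) = 7.4580%.
1 + r = 1.07458 / 1.07020 = 1.004093
After-tax real rate = 1.004093 − 1 → 0.41%.

0.41%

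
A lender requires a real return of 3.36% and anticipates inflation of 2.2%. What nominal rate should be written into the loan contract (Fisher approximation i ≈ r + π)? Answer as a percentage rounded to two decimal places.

i ≈ r + π = 3.36% + 2.2% = 5.56%.

5.56%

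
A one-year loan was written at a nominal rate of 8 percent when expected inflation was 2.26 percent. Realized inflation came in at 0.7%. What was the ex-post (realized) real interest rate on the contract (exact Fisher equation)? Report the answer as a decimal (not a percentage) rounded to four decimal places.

0.0725

Ex-post: (1 + 0.0800)/(1 + 0.0070) − 1 = 7.2493%
So the realized real rate is 0.0725.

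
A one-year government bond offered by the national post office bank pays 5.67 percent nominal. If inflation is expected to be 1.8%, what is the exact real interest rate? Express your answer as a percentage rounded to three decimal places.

1 + r = 1.05670 / 1.01800 = 1.038016
r = 1.038016 − 1 = 3.8016%, i.e. 3.802%.

3.802%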